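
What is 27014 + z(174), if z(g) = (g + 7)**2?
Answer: 59775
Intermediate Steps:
z(g) = (7 + g)**2
27014 + z(174) = 27014 + (7 + 174)**2 = 27014 + 181**2 = 27014 + 32761 = 59775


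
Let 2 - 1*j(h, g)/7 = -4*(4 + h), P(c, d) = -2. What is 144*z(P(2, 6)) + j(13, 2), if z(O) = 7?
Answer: 1498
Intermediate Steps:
j(h, g) = 126 + 28*h (j(h, g) = 14 - (-28)*(4 + h) = 14 - 7*(-16 - 4*h) = 14 + (112 + 28*h) = 126 + 28*h)
144*z(P(2, 6)) + j(13, 2) = 144*7 + (126 + 28*13) = 1008 + (126 + 364) = 1008 + 490 = 1498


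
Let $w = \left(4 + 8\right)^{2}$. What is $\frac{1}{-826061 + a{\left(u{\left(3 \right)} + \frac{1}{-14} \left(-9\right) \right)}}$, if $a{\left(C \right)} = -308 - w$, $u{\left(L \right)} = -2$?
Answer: $- \frac{1}{826513} \approx -1.2099 \cdot 10^{-6}$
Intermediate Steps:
$w = 144$ ($w = 12^{2} = 144$)
$a{\left(C \right)} = -452$ ($a{\left(C \right)} = -308 - 144 = -452$)
$\frac{1}{-826061 + a{\left(u{\left(3 \right)} + \frac{1}{-14} \left(-9\right) \right)}} = \frac{1}{-826061 - 452} = \frac{1}{-826513} = - \frac{1}{826513}$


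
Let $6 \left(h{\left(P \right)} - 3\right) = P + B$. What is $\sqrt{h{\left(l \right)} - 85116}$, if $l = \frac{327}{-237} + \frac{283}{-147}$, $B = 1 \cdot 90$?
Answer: $\frac{2 i \sqrt{58553781137}}{1659} \approx 291.72 i$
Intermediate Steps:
$B = 90$
$l = - \frac{38380}{11613}$ ($l = 327 \left(- \frac{1}{237}\right) + 283 \left(- \frac{1}{147}\right) = - \frac{109}{79} - \frac{283}{147} = - \frac{38380}{11613} \approx -3.3049$)
$h{\left(P \right)} = 18 + \frac{P}{6}$ ($h{\left(P \right)} = 3 + \frac{P + 90}{6} = 3 + \frac{90 + P}{6} = 3 + \left(15 + \frac{P}{6}\right) = 18 + \frac{P}{6}$)
$\sqrt{h{\left(l \right)} - 85116} = \sqrt{\left(18 + \frac{1}{6} \left(- \frac{38380}{11613}\right)\right) - 85116} = \sqrt{\left(18 - \frac{19190}{34839}\right) - 85116} = \sqrt{\frac{607912}{34839} - 85116} = \sqrt{- \frac{2964748412}{34839}} = \frac{2 i \sqrt{58553781137}}{1659}$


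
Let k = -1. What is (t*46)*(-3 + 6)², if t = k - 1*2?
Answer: -1242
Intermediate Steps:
t = -3 (t = -1 - 1*2 = -1 - 2 = -3)
(t*46)*(-3 + 6)² = (-3*46)*(-3 + 6)² = -138*3² = -138*9 = -1242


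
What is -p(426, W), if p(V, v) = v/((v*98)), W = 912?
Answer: -1/98 ≈ -0.010204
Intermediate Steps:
p(V, v) = 1/98 (p(V, v) = v/((98*v)) = v*(1/(98*v)) = 1/98)
-p(426, W) = -1*1/98 = -1/98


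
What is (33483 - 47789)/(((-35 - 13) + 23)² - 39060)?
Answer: 14306/38435 ≈ 0.37221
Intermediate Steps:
(33483 - 47789)/(((-35 - 13) + 23)² - 39060) = -14306/((-48 + 23)² - 39060) = -14306/((-25)² - 39060) = -14306/(625 - 39060) = -14306/(-38435) = -14306*(-1/38435) = 14306/38435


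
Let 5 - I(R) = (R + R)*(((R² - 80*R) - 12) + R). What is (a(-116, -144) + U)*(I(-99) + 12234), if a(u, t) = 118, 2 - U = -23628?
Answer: 83094703212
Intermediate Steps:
U = 23630 (U = 2 - 1*(-23628) = 2 + 23628 = 23630)
I(R) = 5 - 2*R*(-12 + R² - 79*R) (I(R) = 5 - (R + R)*(((R² - 80*R) - 12) + R) = 5 - 2*R*((-12 + R² - 80*R) + R) = 5 - 2*R*(-12 + R² - 79*R))
(a(-116, -144) + U)*(I(-99) + 12234) = (118 + 23630)*((5 - 2*(-99)³ + 24*(-99) + 158*(-99)²) + 12234) = 23748*((5 - 2*(-970299) - 2376 + 158*9801) + 12234) = 23748*((5 + 1940598 - 2376 + 1548558) + 12234) = 23748*(3486785 + 12234) = 23748*3499019 = 83094703212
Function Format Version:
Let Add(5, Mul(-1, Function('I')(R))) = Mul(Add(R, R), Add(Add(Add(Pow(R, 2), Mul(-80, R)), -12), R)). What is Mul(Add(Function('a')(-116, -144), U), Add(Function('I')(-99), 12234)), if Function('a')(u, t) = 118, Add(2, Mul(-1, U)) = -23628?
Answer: 83094703212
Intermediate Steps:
U = 23630 (U = Add(2, Mul(-1, -23628)) = Add(2, 23628) = 23630)
Function('I')(R) = Add(5, Mul(-2, R, Add(-12, Pow(R, 2), Mul(-79, R)))) (Function('I')(R) = Add(5, Mul(-1, Mul(Add(R, R), Add(Add(Add(Pow(R, 2), Mul(-80, R)), -12), R)))) = Add(5, Mul(-1, Mul(Mul(2, R), Add(Add(-12, Pow(R, 2), Mul(-80, R)), R)))) = Add(5, Mul(-1, Mul(Mul(2, R), Add(-12, Pow(R, 2), Mul(-79, R))))) = Add(5, Mul(-1, Mul(2, R, Add(-12, Pow(R, 2), Mul(-79, R))))) = Add(5, Mul(-2, R, Add(-12, Pow(R, 2), Mul(-79, R)))))
Mul(Add(Function('a')(-116, -144), U), Add(Function('I')(-99), 12234)) = Mul(Add(118, 23630), Add(Add(5, Mul(-2, Pow(-99, 3)), Mul(24, -99), Mul(158, Pow(-99, 2))), 12234)) = Mul(23748, Add(Add(5, Mul(-2, -970299), -2376, Mul(158, 9801)), 12234)) = Mul(23748, Add(Add(5, 1940598, -2376, 1548558), 12234)) = Mul(23748, Add(3486785, 12234)) = Mul(23748, 3499019) = 83094703212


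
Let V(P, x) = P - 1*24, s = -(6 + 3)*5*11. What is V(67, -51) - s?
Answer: 538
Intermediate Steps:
s = -495 (s = -9*55 = -1*495 = -495)
V(P, x) = -24 + P (V(P, x) = P - 24 = -24 + P)
V(67, -51) - s = (-24 + 67) - 1*(-495) = 43 + 495 = 538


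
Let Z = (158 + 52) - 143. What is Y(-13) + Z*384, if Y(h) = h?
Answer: 25715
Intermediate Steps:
Z = 67 (Z = 210 - 143 = 67)
Y(-13) + Z*384 = -13 + 67*384 = -13 + 25728 = 25715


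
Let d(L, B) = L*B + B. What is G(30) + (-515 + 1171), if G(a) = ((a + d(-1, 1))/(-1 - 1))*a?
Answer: 206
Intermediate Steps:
d(L, B) = B + B*L (d(L, B) = B*L + B = B + B*L)
G(a) = -a²/2 (G(a) = ((a + 1*(1 - 1))/(-1 - 1))*a = ((a + 1*0)/(-2))*a = ((a + 0)*(-½))*a = (a*(-½))*a = (-a/2)*a = -a²/2)
G(30) + (-515 + 1171) = -½*30² + (-515 + 1171) = -½*900 + 656 = -450 + 656 = 206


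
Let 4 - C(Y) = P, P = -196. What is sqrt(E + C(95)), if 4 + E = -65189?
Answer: I*sqrt(64993) ≈ 254.94*I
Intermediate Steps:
E = -65193 (E = -4 - 65189 = -65193)
C(Y) = 200 (C(Y) = 4 - 1*(-196) = 4 + 196 = 200)
sqrt(E + C(95)) = sqrt(-65193 + 200) = sqrt(-64993) = I*sqrt(64993)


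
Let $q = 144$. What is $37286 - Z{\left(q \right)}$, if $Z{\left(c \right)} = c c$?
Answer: $16550$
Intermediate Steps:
$Z{\left(c \right)} = c^{2}$
$37286 - Z{\left(q \right)} = 37286 - 144^{2} = 37286 - 20736 = 16550$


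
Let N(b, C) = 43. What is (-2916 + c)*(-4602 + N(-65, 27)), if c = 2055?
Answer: 3925299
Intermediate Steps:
(-2916 + c)*(-4602 + N(-65, 27)) = (-2916 + 2055)*(-4602 + 43) = -861*(-4559) = 3925299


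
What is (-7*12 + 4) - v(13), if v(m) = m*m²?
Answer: -2277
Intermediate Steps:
v(m) = m³
(-7*12 + 4) - v(13) = (-7*12 + 4) - 1*13³ = (-84 + 4) - 1*2197 = -80 - 2197 = -2277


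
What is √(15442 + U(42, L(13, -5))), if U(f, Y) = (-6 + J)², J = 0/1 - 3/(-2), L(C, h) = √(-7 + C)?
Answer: √61849/2 ≈ 124.35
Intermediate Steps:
J = 3/2 (J = 0*1 - 3*(-½) = 0 + 3/2 = 3/2 ≈ 1.5000)
U(f, Y) = 81/4 (U(f, Y) = (-6 + 3/2)² = (-9/2)² = 81/4)
√(15442 + U(42, L(13, -5))) = √(15442 + 81/4) = √(61849/4) = √61849/2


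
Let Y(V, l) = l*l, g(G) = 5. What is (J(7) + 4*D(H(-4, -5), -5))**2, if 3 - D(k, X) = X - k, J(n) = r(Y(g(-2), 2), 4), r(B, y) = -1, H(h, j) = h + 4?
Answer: 961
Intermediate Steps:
H(h, j) = 4 + h
Y(V, l) = l**2
J(n) = -1
D(k, X) = 3 + k - X (D(k, X) = 3 - (X - k) = 3 + (k - X) = 3 + k - X)
(J(7) + 4*D(H(-4, -5), -5))**2 = (-1 + 4*(3 + (4 - 4) - 1*(-5)))**2 = (-1 + 4*(3 + 0 + 5))**2 = (-1 + 4*8)**2 = (-1 + 32)**2 = 31**2 = 961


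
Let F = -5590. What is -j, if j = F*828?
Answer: 4628520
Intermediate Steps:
j = -4628520 (j = -5590*828 = -4628520)
-j = -1*(-4628520) = 4628520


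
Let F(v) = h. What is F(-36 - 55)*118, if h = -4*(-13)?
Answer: 6136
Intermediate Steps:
h = 52
F(v) = 52
F(-36 - 55)*118 = 52*118 = 6136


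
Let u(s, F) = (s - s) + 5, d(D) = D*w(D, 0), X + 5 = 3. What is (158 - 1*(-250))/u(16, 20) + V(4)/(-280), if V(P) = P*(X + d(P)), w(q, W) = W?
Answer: 2857/35 ≈ 81.629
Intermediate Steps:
X = -2 (X = -5 + 3 = -2)
d(D) = 0 (d(D) = D*0 = 0)
V(P) = -2*P (V(P) = P*(-2 + 0) = P*(-2) = -2*P)
u(s, F) = 5 (u(s, F) = 0 + 5 = 5)
(158 - 1*(-250))/u(16, 20) + V(4)/(-280) = (158 - 1*(-250))/5 - 2*4/(-280) = (158 + 250)*(1/5) - 8*(-1/280) = 408*(1/5) + 1/35 = 408/5 + 1/35 = 2857/35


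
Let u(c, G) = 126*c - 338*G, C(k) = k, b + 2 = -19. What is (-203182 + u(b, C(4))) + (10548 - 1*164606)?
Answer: -361238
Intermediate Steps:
b = -21 (b = -2 - 19 = -21)
u(c, G) = -338*G + 126*c
(-203182 + u(b, C(4))) + (10548 - 1*164606) = (-203182 + (-338*4 + 126*(-21))) + (10548 - 1*164606) = (-203182 + (-1352 - 2646)) + (10548 - 164606) = (-203182 - 3998) - 154058 = -207180 - 154058 = -361238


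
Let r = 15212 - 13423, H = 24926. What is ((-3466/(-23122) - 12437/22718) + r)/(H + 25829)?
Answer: 469763551759/13330435212490 ≈ 0.035240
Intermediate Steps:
r = 1789
((-3466/(-23122) - 12437/22718) + r)/(H + 25829) = ((-3466/(-23122) - 12437/22718) + 1789)/(24926 + 25829) = ((-3466*(-1/23122) - 12437*1/22718) + 1789)/50755 = ((1733/11561 - 12437/22718) + 1789)*(1/50755) = (-104413863/262642798 + 1789)*(1/50755) = (469763551759/262642798)*(1/50755) = 469763551759/13330435212490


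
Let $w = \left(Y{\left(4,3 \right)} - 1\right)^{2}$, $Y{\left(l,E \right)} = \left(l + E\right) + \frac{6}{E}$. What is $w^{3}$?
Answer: $262144$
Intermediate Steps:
$Y{\left(l,E \right)} = E + l + \frac{6}{E}$ ($Y{\left(l,E \right)} = \left(E + l\right) + \frac{6}{E} = E + l + \frac{6}{E}$)
$w = 64$ ($w = \left(\left(3 + 4 + \frac{6}{3}\right) - 1\right)^{2} = \left(\left(3 + 4 + 6 \cdot \frac{1}{3}\right) - 1\right)^{2} = \left(\left(3 + 4 + 2\right) - 1\right)^{2} = \left(9 - 1\right)^{2} = 8^{2} = 64$)
$w^{3} = 64^{3} = 262144$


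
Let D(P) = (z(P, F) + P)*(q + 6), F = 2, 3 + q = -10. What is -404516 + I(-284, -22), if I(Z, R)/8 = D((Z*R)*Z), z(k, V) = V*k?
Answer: 297700060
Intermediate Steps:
q = -13 (q = -3 - 10 = -13)
D(P) = -21*P (D(P) = (2*P + P)*(-13 + 6) = (3*P)*(-7) = -21*P)
I(Z, R) = -168*R*Z² (I(Z, R) = 8*(-21*Z*R*Z) = 8*(-21*R*Z*Z) = 8*(-21*R*Z²) = -168*R*Z²)
-404516 + I(-284, -22) = -404516 - 168*(-22)*(-284)² = -404516 - 168*(-22)*80656 = -404516 + 298104576 = 297700060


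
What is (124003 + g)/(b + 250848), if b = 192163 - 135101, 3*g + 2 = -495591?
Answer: -61792/461865 ≈ -0.13379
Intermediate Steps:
g = -495593/3 (g = -⅔ + (⅓)*(-495591) = -⅔ - 165197 = -495593/3 ≈ -1.6520e+5)
b = 57062
(124003 + g)/(b + 250848) = (124003 - 495593/3)/(57062 + 250848) = -123584/3/307910 = -123584/3*1/307910 = -61792/461865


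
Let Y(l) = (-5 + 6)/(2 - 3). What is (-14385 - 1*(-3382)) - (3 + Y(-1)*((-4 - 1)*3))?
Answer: -11021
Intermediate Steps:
Y(l) = -1 (Y(l) = 1/(-1) = 1*(-1) = -1)
(-14385 - 1*(-3382)) - (3 + Y(-1)*((-4 - 1)*3)) = (-14385 - 1*(-3382)) - (3 - (-4 - 1)*3) = (-14385 + 3382) - (3 - (-5)*3) = -11003 - (3 - 1*(-15)) = -11003 - (3 + 15) = -11003 - 1*18 = -11003 - 18 = -11021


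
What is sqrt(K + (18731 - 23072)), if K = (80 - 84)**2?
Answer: 5*I*sqrt(173) ≈ 65.765*I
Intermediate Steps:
K = 16 (K = (-4)**2 = 16)
sqrt(K + (18731 - 23072)) = sqrt(16 + (18731 - 23072)) = sqrt(16 - 4341) = sqrt(-4325) = 5*I*sqrt(173)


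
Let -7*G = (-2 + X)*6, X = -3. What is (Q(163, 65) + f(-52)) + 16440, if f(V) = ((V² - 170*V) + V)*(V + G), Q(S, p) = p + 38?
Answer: -3722527/7 ≈ -5.3179e+5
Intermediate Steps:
Q(S, p) = 38 + p
G = 30/7 (G = -(-2 - 3)*6/7 = -(-5)*6/7 = -⅐*(-30) = 30/7 ≈ 4.2857)
f(V) = (30/7 + V)*(V² - 169*V) (f(V) = ((V² - 170*V) + V)*(V + 30/7) = (V² - 169*V)*(30/7 + V) = (30/7 + V)*(V² - 169*V))
(Q(163, 65) + f(-52)) + 16440 = ((38 + 65) + (⅐)*(-52)*(-5070 - 1153*(-52) + 7*(-52)²)) + 16440 = (103 + (⅐)*(-52)*(-5070 + 59956 + 7*2704)) + 16440 = (103 + (⅐)*(-52)*(-5070 + 59956 + 18928)) + 16440 = (103 + (⅐)*(-52)*73814) + 16440 = (103 - 3838328/7) + 16440 = -3837607/7 + 16440 = -3722527/7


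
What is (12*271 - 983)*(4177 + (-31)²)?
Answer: 11658122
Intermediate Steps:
(12*271 - 983)*(4177 + (-31)²) = (3252 - 983)*(4177 + 961) = 2269*5138 = 11658122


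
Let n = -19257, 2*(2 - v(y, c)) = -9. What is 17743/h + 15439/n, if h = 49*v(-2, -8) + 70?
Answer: 10656473/237503 ≈ 44.869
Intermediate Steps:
v(y, c) = 13/2 (v(y, c) = 2 - 1/2*(-9) = 2 + 9/2 = 13/2)
h = 777/2 (h = 49*(13/2) + 70 = 637/2 + 70 = 777/2 ≈ 388.50)
17743/h + 15439/n = 17743/(777/2) + 15439/(-19257) = 17743*(2/777) + 15439*(-1/19257) = 35486/777 - 15439/19257 = 10656473/237503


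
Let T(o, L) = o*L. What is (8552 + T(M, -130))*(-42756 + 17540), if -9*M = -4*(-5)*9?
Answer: -281208832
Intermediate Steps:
M = -20 (M = -(-4*(-5))*9/9 = -20*9/9 = -1/9*180 = -20)
T(o, L) = L*o
(8552 + T(M, -130))*(-42756 + 17540) = (8552 - 130*(-20))*(-42756 + 17540) = (8552 + 2600)*(-25216) = 11152*(-25216) = -281208832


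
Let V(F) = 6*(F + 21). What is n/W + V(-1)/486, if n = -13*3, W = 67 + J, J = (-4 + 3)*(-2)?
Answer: -593/1863 ≈ -0.31830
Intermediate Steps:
V(F) = 126 + 6*F (V(F) = 6*(21 + F) = 126 + 6*F)
J = 2 (J = -1*(-2) = 2)
W = 69 (W = 67 + 2 = 69)
n = -39
n/W + V(-1)/486 = -39/69 + (126 + 6*(-1))/486 = -39*1/69 + (126 - 6)*(1/486) = -13/23 + 120*(1/486) = -13/23 + 20/81 = -593/1863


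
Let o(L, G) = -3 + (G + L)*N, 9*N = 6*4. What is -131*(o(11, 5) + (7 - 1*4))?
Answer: -16768/3 ≈ -5589.3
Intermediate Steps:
N = 8/3 (N = (6*4)/9 = (1/9)*24 = 8/3 ≈ 2.6667)
o(L, G) = -3 + 8*G/3 + 8*L/3 (o(L, G) = -3 + (G + L)*(8/3) = -3 + (8*G/3 + 8*L/3) = -3 + 8*G/3 + 8*L/3)
-131*(o(11, 5) + (7 - 1*4)) = -131*((-3 + (8/3)*5 + (8/3)*11) + (7 - 1*4)) = -131*((-3 + 40/3 + 88/3) + (7 - 4)) = -131*(119/3 + 3) = -131*128/3 = -16768/3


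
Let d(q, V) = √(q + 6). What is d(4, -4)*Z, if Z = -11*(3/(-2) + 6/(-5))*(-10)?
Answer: -297*√10 ≈ -939.20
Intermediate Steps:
d(q, V) = √(6 + q)
Z = -297 (Z = -11*(3*(-½) + 6*(-⅕))*(-10) = -11*(-3/2 - 6/5)*(-10) = -11*(-27/10)*(-10) = (297/10)*(-10) = -297)
d(4, -4)*Z = √(6 + 4)*(-297) = √10*(-297) = -297*√10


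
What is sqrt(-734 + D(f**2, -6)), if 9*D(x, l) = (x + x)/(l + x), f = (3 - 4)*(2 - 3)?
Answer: 2*I*sqrt(41290)/15 ≈ 27.093*I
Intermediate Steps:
f = 1 (f = -1*(-1) = 1)
D(x, l) = 2*x/(9*(l + x)) (D(x, l) = ((x + x)/(l + x))/9 = ((2*x)/(l + x))/9 = (2*x/(l + x))/9 = 2*x/(9*(l + x)))
sqrt(-734 + D(f**2, -6)) = sqrt(-734 + (2/9)*1**2/(-6 + 1**2)) = sqrt(-734 + (2/9)*1/(-6 + 1)) = sqrt(-734 + (2/9)*1/(-5)) = sqrt(-734 + (2/9)*1*(-1/5)) = sqrt(-734 - 2/45) = sqrt(-33032/45) = 2*I*sqrt(41290)/15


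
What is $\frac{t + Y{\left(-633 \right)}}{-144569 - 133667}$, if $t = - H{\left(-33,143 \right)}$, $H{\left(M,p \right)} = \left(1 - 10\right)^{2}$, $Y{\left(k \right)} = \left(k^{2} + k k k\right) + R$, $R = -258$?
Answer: $\frac{36176541}{39748} \approx 910.15$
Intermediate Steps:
$Y{\left(k \right)} = -258 + k^{2} + k^{3}$ ($Y{\left(k \right)} = \left(k^{2} + k k k\right) - 258 = \left(k^{2} + k^{2} k\right) - 258 = \left(k^{2} + k^{3}\right) - 258 = -258 + k^{2} + k^{3}$)
$H{\left(M,p \right)} = 81$ ($H{\left(M,p \right)} = \left(-9\right)^{2} = 81$)
$t = -81$ ($t = \left(-1\right) 81 = -81$)
$\frac{t + Y{\left(-633 \right)}}{-144569 - 133667} = \frac{-81 + \left(-258 + \left(-633\right)^{2} + \left(-633\right)^{3}\right)}{-144569 - 133667} = \frac{-81 - 253235706}{-278236} = \left(-81 - 253235706\right) \left(- \frac{1}{278236}\right) = \left(-253235787\right) \left(- \frac{1}{278236}\right) = \frac{36176541}{39748}$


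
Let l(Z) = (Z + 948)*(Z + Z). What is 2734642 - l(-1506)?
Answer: 1053946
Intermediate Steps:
l(Z) = 2*Z*(948 + Z) (l(Z) = (948 + Z)*(2*Z) = 2*Z*(948 + Z))
2734642 - l(-1506) = 2734642 - 2*(-1506)*(948 - 1506) = 2734642 - 2*(-1506)*(-558) = 2734642 - 1*1680696 = 2734642 - 1680696 = 1053946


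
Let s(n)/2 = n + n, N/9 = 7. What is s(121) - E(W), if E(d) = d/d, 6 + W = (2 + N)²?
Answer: 483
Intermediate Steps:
N = 63 (N = 9*7 = 63)
s(n) = 4*n (s(n) = 2*(n + n) = 2*(2*n) = 4*n)
W = 4219 (W = -6 + (2 + 63)² = -6 + 65² = -6 + 4225 = 4219)
E(d) = 1
s(121) - E(W) = 4*121 - 1*1 = 484 - 1 = 483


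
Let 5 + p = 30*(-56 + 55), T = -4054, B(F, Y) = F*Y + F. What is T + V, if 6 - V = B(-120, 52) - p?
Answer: 2277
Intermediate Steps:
B(F, Y) = F + F*Y
p = -35 (p = -5 + 30*(-56 + 55) = -5 + 30*(-1) = -5 - 30 = -35)
V = 6331 (V = 6 - (-120*(1 + 52) - 1*(-35)) = 6 - (-120*53 + 35) = 6 - (-6360 + 35) = 6 - 1*(-6325) = 6 + 6325 = 6331)
T + V = -4054 + 6331 = 2277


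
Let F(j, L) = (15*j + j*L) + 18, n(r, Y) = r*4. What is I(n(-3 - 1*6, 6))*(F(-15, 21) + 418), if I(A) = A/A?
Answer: -104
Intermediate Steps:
n(r, Y) = 4*r
I(A) = 1
F(j, L) = 18 + 15*j + L*j (F(j, L) = (15*j + L*j) + 18 = 18 + 15*j + L*j)
I(n(-3 - 1*6, 6))*(F(-15, 21) + 418) = 1*((18 + 15*(-15) + 21*(-15)) + 418) = 1*((18 - 225 - 315) + 418) = 1*(-522 + 418) = 1*(-104) = -104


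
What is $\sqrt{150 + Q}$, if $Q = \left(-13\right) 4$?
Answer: $7 \sqrt{2} \approx 9.8995$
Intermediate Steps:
$Q = -52$
$\sqrt{150 + Q} = \sqrt{150 - 52} = \sqrt{98} = 7 \sqrt{2}$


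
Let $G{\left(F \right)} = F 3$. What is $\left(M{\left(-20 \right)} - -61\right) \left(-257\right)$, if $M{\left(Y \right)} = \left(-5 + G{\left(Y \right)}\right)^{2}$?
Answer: $-1101502$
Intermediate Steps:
$G{\left(F \right)} = 3 F$
$M{\left(Y \right)} = \left(-5 + 3 Y\right)^{2}$
$\left(M{\left(-20 \right)} - -61\right) \left(-257\right) = \left(\left(-5 + 3 \left(-20\right)\right)^{2} - -61\right) \left(-257\right) = \left(\left(-5 - 60\right)^{2} + \left(91 - 30\right)\right) \left(-257\right) = \left(\left(-65\right)^{2} + 61\right) \left(-257\right) = \left(4225 + 61\right) \left(-257\right) = 4286 \left(-257\right) = -1101502$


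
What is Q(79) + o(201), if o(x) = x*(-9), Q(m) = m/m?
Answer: -1808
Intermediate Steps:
Q(m) = 1
o(x) = -9*x
Q(79) + o(201) = 1 - 9*201 = 1 - 1809 = -1808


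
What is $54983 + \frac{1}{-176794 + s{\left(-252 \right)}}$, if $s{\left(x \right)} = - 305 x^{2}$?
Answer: $\frac{1074670996261}{19545514} \approx 54983.0$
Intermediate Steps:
$54983 + \frac{1}{-176794 + s{\left(-252 \right)}} = 54983 + \frac{1}{-176794 - 305 \left(-252\right)^{2}} = 54983 + \frac{1}{-176794 - 19368720} = 54983 + \frac{1}{-19545514} = 54983 - \frac{1}{19545514} = \frac{1074670996261}{19545514}$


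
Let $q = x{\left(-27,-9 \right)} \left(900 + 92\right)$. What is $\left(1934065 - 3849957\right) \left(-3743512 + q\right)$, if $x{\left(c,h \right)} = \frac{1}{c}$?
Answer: $\frac{193650347267872}{27} \approx 7.1722 \cdot 10^{12}$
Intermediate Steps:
$q = - \frac{992}{27}$ ($q = \frac{900 + 92}{-27} = \left(- \frac{1}{27}\right) 992 = - \frac{992}{27} \approx -36.741$)
$\left(1934065 - 3849957\right) \left(-3743512 + q\right) = \left(1934065 - 3849957\right) \left(-3743512 - \frac{992}{27}\right) = \left(-1915892\right) \left(- \frac{101075816}{27}\right) = \frac{193650347267872}{27}$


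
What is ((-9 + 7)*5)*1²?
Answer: -10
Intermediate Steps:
((-9 + 7)*5)*1² = -2*5*1 = -10*1 = -10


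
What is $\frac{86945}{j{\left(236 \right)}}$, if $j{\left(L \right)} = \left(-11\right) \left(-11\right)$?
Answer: $\frac{86945}{121} \approx 718.55$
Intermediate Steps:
$j{\left(L \right)} = 121$
$\frac{86945}{j{\left(236 \right)}} = \frac{86945}{121}$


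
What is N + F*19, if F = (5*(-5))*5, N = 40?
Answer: -2335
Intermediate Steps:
F = -125 (F = -25*5 = -125)
N + F*19 = 40 - 125*19 = 40 - 2375 = -2335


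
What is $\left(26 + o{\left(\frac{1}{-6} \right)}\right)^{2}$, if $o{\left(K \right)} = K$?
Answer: $\frac{24025}{36} \approx 667.36$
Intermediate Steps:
$\left(26 + o{\left(\frac{1}{-6} \right)}\right)^{2} = \left(26 + \frac{1}{-6}\right)^{2} = \left(26 - \frac{1}{6}\right)^{2} = \left(\frac{155}{6}\right)^{2} = \frac{24025}{36}$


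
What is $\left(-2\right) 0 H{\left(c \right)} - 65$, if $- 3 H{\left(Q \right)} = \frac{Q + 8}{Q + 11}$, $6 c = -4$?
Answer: $-65$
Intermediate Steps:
$c = - \frac{2}{3}$ ($c = \frac{1}{6} \left(-4\right) = - \frac{2}{3} \approx -0.66667$)
$H{\left(Q \right)} = - \frac{8 + Q}{3 \left(11 + Q\right)}$ ($H{\left(Q \right)} = - \frac{\left(Q + 8\right) \frac{1}{Q + 11}}{3} = - \frac{\left(8 + Q\right) \frac{1}{11 + Q}}{3} = - \frac{\frac{1}{11 + Q} \left(8 + Q\right)}{3} = - \frac{8 + Q}{3 \left(11 + Q\right)}$)
$\left(-2\right) 0 H{\left(c \right)} - 65 = \left(-2\right) 0 \frac{-8 - - \frac{2}{3}}{3 \left(11 - \frac{2}{3}\right)} - 65 = 0 \frac{-8 + \frac{2}{3}}{3 \cdot \frac{31}{3}} - 65 = 0 \cdot \frac{1}{3} \cdot \frac{3}{31} \left(- \frac{22}{3}\right) - 65 = 0 \left(- \frac{22}{93}\right) - 65 = 0 - 65 = -65$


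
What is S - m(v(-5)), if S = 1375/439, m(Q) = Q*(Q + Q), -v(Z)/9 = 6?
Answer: -2558873/439 ≈ -5828.9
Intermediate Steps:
v(Z) = -54 (v(Z) = -9*6 = -54)
m(Q) = 2*Q² (m(Q) = Q*(2*Q) = 2*Q²)
S = 1375/439 (S = 1375*(1/439) = 1375/439 ≈ 3.1321)
S - m(v(-5)) = 1375/439 - 2*(-54)² = 1375/439 - 2*2916 = 1375/439 - 1*5832 = 1375/439 - 5832 = -2558873/439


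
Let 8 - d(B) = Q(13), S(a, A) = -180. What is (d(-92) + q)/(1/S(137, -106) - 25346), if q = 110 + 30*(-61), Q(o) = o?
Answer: 310500/4562281 ≈ 0.068058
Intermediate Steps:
d(B) = -5 (d(B) = 8 - 1*13 = 8 - 13 = -5)
q = -1720 (q = 110 - 1830 = -1720)
(d(-92) + q)/(1/S(137, -106) - 25346) = (-5 - 1720)/(1/(-180) - 25346) = -1725/(-1/180 - 25346) = -1725/(-4562281/180) = -1725*(-180/4562281) = 310500/4562281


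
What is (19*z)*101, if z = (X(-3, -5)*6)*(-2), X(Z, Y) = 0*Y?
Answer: 0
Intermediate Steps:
X(Z, Y) = 0
z = 0 (z = (0*6)*(-2) = 0*(-2) = 0)
(19*z)*101 = (19*0)*101 = 0*101 = 0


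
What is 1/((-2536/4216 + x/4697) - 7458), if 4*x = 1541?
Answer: -9901276/73848860097 ≈ -0.00013407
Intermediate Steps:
x = 1541/4 (x = (¼)*1541 = 1541/4 ≈ 385.25)
1/((-2536/4216 + x/4697) - 7458) = 1/((-2536/4216 + (1541/4)/4697) - 7458) = 1/((-2536*1/4216 + (1541/4)*(1/4697)) - 7458) = 1/((-317/527 + 1541/18788) - 7458) = 1/(-5143689/9901276 - 7458) = 1/(-73848860097/9901276) = -9901276/73848860097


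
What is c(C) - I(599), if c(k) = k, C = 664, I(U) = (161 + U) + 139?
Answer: -235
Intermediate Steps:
I(U) = 300 + U
c(C) - I(599) = 664 - (300 + 599) = 664 - 1*899 = 664 - 899 = -235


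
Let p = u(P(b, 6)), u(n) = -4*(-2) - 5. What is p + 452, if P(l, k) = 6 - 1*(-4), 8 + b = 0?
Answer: 455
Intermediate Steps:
b = -8 (b = -8 + 0 = -8)
P(l, k) = 10 (P(l, k) = 6 + 4 = 10)
u(n) = 3 (u(n) = 8 - 5 = 3)
p = 3
p + 452 = 3 + 452 = 455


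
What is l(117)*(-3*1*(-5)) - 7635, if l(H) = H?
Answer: -5880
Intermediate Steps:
l(117)*(-3*1*(-5)) - 7635 = 117*(-3*1*(-5)) - 7635 = 117*(-3*(-5)) - 7635 = 117*15 - 7635 = 1755 - 7635 = -5880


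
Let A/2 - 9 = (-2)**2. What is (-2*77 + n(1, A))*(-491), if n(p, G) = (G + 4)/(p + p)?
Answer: 68249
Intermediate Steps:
A = 26 (A = 18 + 2*(-2)**2 = 18 + 2*4 = 18 + 8 = 26)
n(p, G) = (4 + G)/(2*p) (n(p, G) = (4 + G)/((2*p)) = (4 + G)*(1/(2*p)) = (4 + G)/(2*p))
(-2*77 + n(1, A))*(-491) = (-2*77 + (1/2)*(4 + 26)/1)*(-491) = (-154 + (1/2)*1*30)*(-491) = (-154 + 15)*(-491) = -139*(-491) = 68249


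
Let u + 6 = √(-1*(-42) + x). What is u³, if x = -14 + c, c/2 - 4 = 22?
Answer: -1656 + 752*√5 ≈ 25.523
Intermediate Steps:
c = 52 (c = 8 + 2*22 = 8 + 44 = 52)
x = 38 (x = -14 + 52 = 38)
u = -6 + 4*√5 (u = -6 + √(-1*(-42) + 38) = -6 + √(42 + 38) = -6 + √80 = -6 + 4*√5 ≈ 2.9443)
u³ = (-6 + 4*√5)³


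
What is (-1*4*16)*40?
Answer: -2560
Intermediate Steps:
(-1*4*16)*40 = -4*16*40 = -64*40 = -2560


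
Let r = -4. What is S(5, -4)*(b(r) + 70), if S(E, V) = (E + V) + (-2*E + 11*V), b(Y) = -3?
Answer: -3551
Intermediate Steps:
S(E, V) = -E + 12*V
S(5, -4)*(b(r) + 70) = (-1*5 + 12*(-4))*(-3 + 70) = (-5 - 48)*67 = -53*67 = -3551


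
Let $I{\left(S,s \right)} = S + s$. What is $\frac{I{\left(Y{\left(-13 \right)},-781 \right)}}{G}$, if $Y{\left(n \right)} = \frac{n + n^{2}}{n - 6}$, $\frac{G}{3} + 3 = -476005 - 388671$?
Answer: $\frac{14995}{49286703} \approx 0.00030424$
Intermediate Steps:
$G = -2594037$ ($G = -9 + 3 \left(-476005 - 388671\right) = -9 + 3 \left(-864676\right) = -9 - 2594028 = -2594037$)
$Y{\left(n \right)} = \frac{n + n^{2}}{-6 + n}$
$\frac{I{\left(Y{\left(-13 \right)},-781 \right)}}{G} = \frac{- \frac{13 \left(1 - 13\right)}{-6 - 13} - 781}{-2594037} = \left(\left(-13\right) \frac{1}{-19} \left(-12\right) - 781\right) \left(- \frac{1}{2594037}\right) = \left(\left(-13\right) \left(- \frac{1}{19}\right) \left(-12\right) - 781\right) \left(- \frac{1}{2594037}\right) = \left(- \frac{156}{19} - 781\right) \left(- \frac{1}{2594037}\right) = \left(- \frac{14995}{19}\right) \left(- \frac{1}{2594037}\right) = \frac{14995}{49286703}$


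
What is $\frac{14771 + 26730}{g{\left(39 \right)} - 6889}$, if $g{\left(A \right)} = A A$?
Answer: $- \frac{41501}{5368} \approx -7.7312$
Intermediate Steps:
$g{\left(A \right)} = A^{2}$
$\frac{14771 + 26730}{g{\left(39 \right)} - 6889} = \frac{14771 + 26730}{39^{2} - 6889} = \frac{41501}{1521 - 6889} = \frac{41501}{-5368} = 41501 \left(- \frac{1}{5368}\right) = - \frac{41501}{5368}$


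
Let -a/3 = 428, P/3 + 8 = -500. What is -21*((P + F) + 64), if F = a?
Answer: 57624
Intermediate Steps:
P = -1524 (P = -24 + 3*(-500) = -24 - 1500 = -1524)
a = -1284 (a = -3*428 = -1284)
F = -1284
-21*((P + F) + 64) = -21*((-1524 - 1284) + 64) = -21*(-2808 + 64) = -21*(-2744) = 57624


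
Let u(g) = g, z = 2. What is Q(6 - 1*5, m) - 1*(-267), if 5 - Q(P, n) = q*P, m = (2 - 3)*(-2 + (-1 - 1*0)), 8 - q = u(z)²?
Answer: 268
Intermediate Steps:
q = 4 (q = 8 - 1*2² = 8 - 1*4 = 8 - 4 = 4)
m = 3 (m = -(-2 + (-1 + 0)) = -(-2 - 1) = -1*(-3) = 3)
Q(P, n) = 5 - 4*P
Q(6 - 1*5, m) - 1*(-267) = (5 - 4*(6 - 1*5)) - 1*(-267) = (5 - 4*(6 - 5)) + 267 = (5 - 4*1) + 267 = (5 - 4) + 267 = 1 + 267 = 268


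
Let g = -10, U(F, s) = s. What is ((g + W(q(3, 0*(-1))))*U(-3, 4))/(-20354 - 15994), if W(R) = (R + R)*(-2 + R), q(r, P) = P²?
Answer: 10/9087 ≈ 0.0011005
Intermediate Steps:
W(R) = 2*R*(-2 + R) (W(R) = (2*R)*(-2 + R) = 2*R*(-2 + R))
((g + W(q(3, 0*(-1))))*U(-3, 4))/(-20354 - 15994) = ((-10 + 2*(0*(-1))²*(-2 + (0*(-1))²))*4)/(-20354 - 15994) = ((-10 + 2*0²*(-2 + 0²))*4)/(-36348) = ((-10 + 2*0*(-2 + 0))*4)*(-1/36348) = ((-10 + 2*0*(-2))*4)*(-1/36348) = ((-10 + 0)*4)*(-1/36348) = -10*4*(-1/36348) = -40*(-1/36348) = 10/9087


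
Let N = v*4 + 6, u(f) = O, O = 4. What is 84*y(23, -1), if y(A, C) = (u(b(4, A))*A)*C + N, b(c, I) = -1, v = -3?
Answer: -8232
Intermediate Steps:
u(f) = 4
N = -6 (N = -3*4 + 6 = -12 + 6 = -6)
y(A, C) = -6 + 4*A*C (y(A, C) = (4*A)*C - 6 = 4*A*C - 6 = -6 + 4*A*C)
84*y(23, -1) = 84*(-6 + 4*23*(-1)) = 84*(-6 - 92) = 84*(-98) = -8232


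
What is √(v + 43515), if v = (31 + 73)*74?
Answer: √51211 ≈ 226.30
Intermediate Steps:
v = 7696 (v = 104*74 = 7696)
√(v + 43515) = √(7696 + 43515) = √51211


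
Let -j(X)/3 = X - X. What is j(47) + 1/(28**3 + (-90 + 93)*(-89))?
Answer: 1/21685 ≈ 4.6115e-5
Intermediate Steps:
j(X) = 0 (j(X) = -3*(X - X) = -3*0 = 0)
j(47) + 1/(28**3 + (-90 + 93)*(-89)) = 0 + 1/(28**3 + (-90 + 93)*(-89)) = 0 + 1/(21952 + 3*(-89)) = 0 + 1/(21952 - 267) = 0 + 1/21685 = 1/21685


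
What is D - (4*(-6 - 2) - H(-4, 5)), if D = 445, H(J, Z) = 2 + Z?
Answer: 484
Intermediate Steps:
D - (4*(-6 - 2) - H(-4, 5)) = 445 - (4*(-6 - 2) - (2 + 5)) = 445 - (4*(-8) - 1*7) = 445 - (-32 - 7) = 445 - 1*(-39) = 445 + 39 = 484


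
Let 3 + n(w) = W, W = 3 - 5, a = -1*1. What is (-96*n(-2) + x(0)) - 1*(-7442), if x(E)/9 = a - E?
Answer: 7913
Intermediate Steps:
a = -1
x(E) = -9 - 9*E (x(E) = 9*(-1 - E) = -9 - 9*E)
W = -2
n(w) = -5 (n(w) = -3 - 2 = -5)
(-96*n(-2) + x(0)) - 1*(-7442) = (-96*(-5) + (-9 - 9*0)) - 1*(-7442) = (480 + (-9 + 0)) + 7442 = (480 - 9) + 7442 = 471 + 7442 = 7913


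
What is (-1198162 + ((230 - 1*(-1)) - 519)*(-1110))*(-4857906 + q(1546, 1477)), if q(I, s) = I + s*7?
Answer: 4257142220122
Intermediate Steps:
q(I, s) = I + 7*s
(-1198162 + ((230 - 1*(-1)) - 519)*(-1110))*(-4857906 + q(1546, 1477)) = (-1198162 + ((230 - 1*(-1)) - 519)*(-1110))*(-4857906 + (1546 + 7*1477)) = (-1198162 + ((230 + 1) - 519)*(-1110))*(-4857906 + (1546 + 10339)) = (-1198162 + (231 - 519)*(-1110))*(-4857906 + 11885) = (-1198162 - 288*(-1110))*(-4846021) = (-1198162 + 319680)*(-4846021) = -878482*(-4846021) = 4257142220122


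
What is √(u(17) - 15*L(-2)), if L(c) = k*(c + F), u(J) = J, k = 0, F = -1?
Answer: √17 ≈ 4.1231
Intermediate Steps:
L(c) = 0 (L(c) = 0*(c - 1) = 0*(-1 + c) = 0)
√(u(17) - 15*L(-2)) = √(17 - 15*0) = √(17 - 5*0) = √(17 + 0) = √17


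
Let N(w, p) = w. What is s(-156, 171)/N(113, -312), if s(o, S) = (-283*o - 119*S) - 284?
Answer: 23515/113 ≈ 208.10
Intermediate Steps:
s(o, S) = -284 - 283*o - 119*S
s(-156, 171)/N(113, -312) = (-284 - 283*(-156) - 119*171)/113 = (-284 + 44148 - 20349)*(1/113) = 23515*(1/113) = 23515/113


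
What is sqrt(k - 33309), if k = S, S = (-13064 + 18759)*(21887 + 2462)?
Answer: sqrt(138634246) ≈ 11774.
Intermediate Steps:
S = 138667555 (S = 5695*24349 = 138667555)
k = 138667555
sqrt(k - 33309) = sqrt(138667555 - 33309) = sqrt(138634246)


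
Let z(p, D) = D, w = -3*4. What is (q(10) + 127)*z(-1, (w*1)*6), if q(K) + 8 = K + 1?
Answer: -9360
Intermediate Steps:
w = -12
q(K) = -7 + K (q(K) = -8 + (K + 1) = -8 + (1 + K) = -7 + K)
(q(10) + 127)*z(-1, (w*1)*6) = ((-7 + 10) + 127)*(-12*1*6) = (3 + 127)*(-12*6) = 130*(-72) = -9360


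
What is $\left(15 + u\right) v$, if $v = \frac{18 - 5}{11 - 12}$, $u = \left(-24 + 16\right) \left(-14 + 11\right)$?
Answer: $-507$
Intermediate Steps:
$u = 24$ ($u = \left(-8\right) \left(-3\right) = 24$)
$v = -13$ ($v = \frac{13}{-1} = 13 \left(-1\right) = -13$)
$\left(15 + u\right) v = \left(15 + 24\right) \left(-13\right) = 39 \left(-13\right) = -507$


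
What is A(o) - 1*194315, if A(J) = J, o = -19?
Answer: -194334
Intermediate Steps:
A(o) - 1*194315 = -19 - 1*194315 = -19 - 194315 = -194334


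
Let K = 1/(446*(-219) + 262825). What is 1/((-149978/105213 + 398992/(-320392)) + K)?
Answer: -695892712095987/1858582363359247 ≈ -0.37442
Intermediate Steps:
K = 1/165151 (K = 1/(-97674 + 262825) = 1/165151 ≈ 6.0551e-6)
1/((-149978/105213 + 398992/(-320392)) + K) = 1/((-149978/105213 + 398992/(-320392)) + 1/165151) = 1/((-149978*1/105213 + 398992*(-1/320392)) + 1/165151) = 1/((-149978/105213 - 49874/40049) + 1/165151) = 1/(-11253862084/4213675437 + 1/165151) = 1/(-1858582363359247/695892712095987) = -695892712095987/1858582363359247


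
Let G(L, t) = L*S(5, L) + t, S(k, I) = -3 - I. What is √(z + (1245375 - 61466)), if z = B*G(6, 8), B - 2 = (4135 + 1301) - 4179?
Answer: √1125995 ≈ 1061.1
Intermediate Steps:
B = 1259 (B = 2 + ((4135 + 1301) - 4179) = 2 + (5436 - 4179) = 2 + 1257 = 1259)
G(L, t) = t + L*(-3 - L) (G(L, t) = L*(-3 - L) + t = t + L*(-3 - L))
z = -57914 (z = 1259*(8 - 1*6*(3 + 6)) = 1259*(8 - 1*6*9) = 1259*(8 - 54) = 1259*(-46) = -57914)
√(z + (1245375 - 61466)) = √(-57914 + (1245375 - 61466)) = √(-57914 + 1183909) = √1125995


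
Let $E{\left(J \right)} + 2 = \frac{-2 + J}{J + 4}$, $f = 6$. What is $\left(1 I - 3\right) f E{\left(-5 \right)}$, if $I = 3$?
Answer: $0$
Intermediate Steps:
$E{\left(J \right)} = -2 + \frac{-2 + J}{4 + J}$ ($E{\left(J \right)} = -2 + \frac{-2 + J}{J + 4} = -2 + \frac{-2 + J}{4 + J}$)
$\left(1 I - 3\right) f E{\left(-5 \right)} = \left(1 \cdot 3 - 3\right) 6 \frac{-10 - -5}{4 - 5} = \left(3 - 3\right) 6 \frac{-10 + 5}{-1} = 0 \cdot 6 \left(\left(-1\right) \left(-5\right)\right) = 0 \cdot 5 = 0$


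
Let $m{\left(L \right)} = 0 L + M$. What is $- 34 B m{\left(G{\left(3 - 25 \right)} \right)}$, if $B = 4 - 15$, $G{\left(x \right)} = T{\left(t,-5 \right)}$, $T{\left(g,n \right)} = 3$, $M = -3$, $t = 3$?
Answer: $-1122$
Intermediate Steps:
$G{\left(x \right)} = 3$
$B = -11$ ($B = 4 - 15 = -11$)
$m{\left(L \right)} = -3$ ($m{\left(L \right)} = 0 L - 3 = 0 - 3 = -3$)
$- 34 B m{\left(G{\left(3 - 25 \right)} \right)} = \left(-34\right) \left(-11\right) \left(-3\right) = 374 \left(-3\right) = -1122$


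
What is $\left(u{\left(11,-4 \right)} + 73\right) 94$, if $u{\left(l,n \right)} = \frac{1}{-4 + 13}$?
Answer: $\frac{61852}{9} \approx 6872.4$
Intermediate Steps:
$u{\left(l,n \right)} = \frac{1}{9}$
$\left(u{\left(11,-4 \right)} + 73\right) 94 = \left(\frac{1}{9} + 73\right) 94 = \frac{658}{9} \cdot 94 = \frac{61852}{9}$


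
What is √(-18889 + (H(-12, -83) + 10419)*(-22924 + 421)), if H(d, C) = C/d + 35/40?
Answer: I*√3754447710/4 ≈ 15318.0*I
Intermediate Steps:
H(d, C) = 7/8 + C/d (H(d, C) = C/d + 35*(1/40) = C/d + 7/8 = 7/8 + C/d)
√(-18889 + (H(-12, -83) + 10419)*(-22924 + 421)) = √(-18889 + ((7/8 - 83/(-12)) + 10419)*(-22924 + 421)) = √(-18889 + ((7/8 - 83*(-1/12)) + 10419)*(-22503)) = √(-18889 + ((7/8 + 83/12) + 10419)*(-22503)) = √(-18889 + (187/24 + 10419)*(-22503)) = √(-18889 + (250243/24)*(-22503)) = √(-18889 - 1877072743/8) = √(-1877223855/8) = I*√3754447710/4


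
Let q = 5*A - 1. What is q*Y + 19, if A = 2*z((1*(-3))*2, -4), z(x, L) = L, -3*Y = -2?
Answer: -25/3 ≈ -8.3333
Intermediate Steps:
Y = ⅔ (Y = -⅓*(-2) = ⅔ ≈ 0.66667)
A = -8 (A = 2*(-4) = -8)
q = -41 (q = 5*(-8) - 1 = -40 - 1 = -41)
q*Y + 19 = -41*⅔ + 19 = -82/3 + 19 = -25/3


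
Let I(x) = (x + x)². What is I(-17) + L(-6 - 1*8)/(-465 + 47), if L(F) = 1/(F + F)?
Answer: 13529825/11704 ≈ 1156.0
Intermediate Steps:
I(x) = 4*x² (I(x) = (2*x)² = 4*x²)
L(F) = 1/(2*F)
I(-17) + L(-6 - 1*8)/(-465 + 47) = 4*(-17)² + (1/(2*(-6 - 1*8)))/(-465 + 47) = 4*289 + (1/(2*(-6 - 8)))/(-418) = 1156 - 1/(836*(-14)) = 1156 - (-1)/(836*14) = 1156 - 1/418*(-1/28) = 1156 + 1/11704 = 13529825/11704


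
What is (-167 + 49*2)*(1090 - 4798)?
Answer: 255852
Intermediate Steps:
(-167 + 49*2)*(1090 - 4798) = (-167 + 98)*(-3708) = -69*(-3708) = 255852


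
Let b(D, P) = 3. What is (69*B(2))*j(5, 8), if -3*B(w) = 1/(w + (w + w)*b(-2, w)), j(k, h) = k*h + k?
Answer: -1035/14 ≈ -73.929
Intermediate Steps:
j(k, h) = k + h*k (j(k, h) = h*k + k = k + h*k)
B(w) = -1/(21*w) (B(w) = -1/(3*(w + (w + w)*3)) = -1/(3*(w + (2*w)*3)) = -1/(3*(w + 6*w)) = -1/(7*w)/3 = -1/(21*w))
(69*B(2))*j(5, 8) = (69*(-1/21/2))*(5*(1 + 8)) = (69*(-1/21*½))*(5*9) = (69*(-1/42))*45 = -23/14*45 = -1035/14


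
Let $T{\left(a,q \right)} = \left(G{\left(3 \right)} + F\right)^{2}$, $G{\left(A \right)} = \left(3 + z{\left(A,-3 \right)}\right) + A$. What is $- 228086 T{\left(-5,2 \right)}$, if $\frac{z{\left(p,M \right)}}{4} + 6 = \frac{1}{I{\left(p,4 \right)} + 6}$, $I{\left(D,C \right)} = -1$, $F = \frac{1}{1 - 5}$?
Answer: $- \frac{13890551443}{200} \approx -6.9453 \cdot 10^{7}$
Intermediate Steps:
$F = - \frac{1}{4}$ ($F = \frac{1}{-4} = - \frac{1}{4} \approx -0.25$)
$z{\left(p,M \right)} = - \frac{116}{5}$ ($z{\left(p,M \right)} = -24 + \frac{4}{-1 + 6} = -24 + \frac{4}{5} = - \frac{116}{5}$)
$G{\left(A \right)} = - \frac{101}{5} + A$ ($G{\left(A \right)} = \left(3 - \frac{116}{5}\right) + A = - \frac{101}{5} + A$)
$T{\left(a,q \right)} = \frac{121801}{400}$ ($T{\left(a,q \right)} = \left(\left(- \frac{101}{5} + 3\right) - \frac{1}{4}\right)^{2} = \left(- \frac{86}{5} - \frac{1}{4}\right)^{2} = \left(- \frac{349}{20}\right)^{2} = \frac{121801}{400}$)
$- 228086 T{\left(-5,2 \right)} = \left(-228086\right) \frac{121801}{400} = - \frac{13890551443}{200}$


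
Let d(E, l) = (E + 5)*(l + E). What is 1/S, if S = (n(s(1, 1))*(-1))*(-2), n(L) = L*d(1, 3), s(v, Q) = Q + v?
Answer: 1/96 ≈ 0.010417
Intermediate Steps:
d(E, l) = (5 + E)*(E + l)
n(L) = 24*L (n(L) = L*(1² + 5*1 + 5*3 + 1*3) = L*(1 + 5 + 15 + 3) = L*24 = 24*L)
S = 96 (S = ((24*(1 + 1))*(-1))*(-2) = ((24*2)*(-1))*(-2) = (48*(-1))*(-2) = -48*(-2) = 96)
1/S = 1/96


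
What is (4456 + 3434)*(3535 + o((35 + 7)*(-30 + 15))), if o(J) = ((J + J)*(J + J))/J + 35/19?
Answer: 152434800/19 ≈ 8.0229e+6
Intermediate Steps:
o(J) = 35/19 + 4*J (o(J) = ((2*J)*(2*J))/J + 35*(1/19) = (4*J²)/J + 35/19 = 4*J + 35/19 = 35/19 + 4*J)
(4456 + 3434)*(3535 + o((35 + 7)*(-30 + 15))) = (4456 + 3434)*(3535 + (35/19 + 4*((35 + 7)*(-30 + 15)))) = 7890*(3535 + (35/19 + 4*(42*(-15)))) = 7890*(3535 + (35/19 + 4*(-630))) = 7890*(3535 + (35/19 - 2520)) = 7890*(3535 - 47845/19) = 7890*(19320/19) = 152434800/19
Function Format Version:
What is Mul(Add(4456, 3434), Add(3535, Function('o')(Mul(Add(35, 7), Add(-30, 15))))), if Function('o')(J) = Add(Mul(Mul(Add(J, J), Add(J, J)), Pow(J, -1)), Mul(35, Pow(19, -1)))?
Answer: Rational(152434800, 19) ≈ 8.0229e+6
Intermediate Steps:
Function('o')(J) = Add(Rational(35, 19), Mul(4, J)) (Function('o')(J) = Add(Mul(Mul(Mul(2, J), Mul(2, J)), Pow(J, -1)), Mul(35, Rational(1, 19))) = Add(Mul(Mul(4, Pow(J, 2)), Pow(J, -1)), Rational(35, 19)) = Add(Mul(4, J), Rational(35, 19)) = Add(Rational(35, 19), Mul(4, J)))
Mul(Add(4456, 3434), Add(3535, Function('o')(Mul(Add(35, 7), Add(-30, 15))))) = Mul(Add(4456, 3434), Add(3535, Add(Rational(35, 19), Mul(4, Mul(Add(35, 7), Add(-30, 15)))))) = Mul(7890, Add(3535, Add(Rational(35, 19), Mul(4, Mul(42, -15))))) = Mul(7890, Add(3535, Add(Rational(35, 19), Mul(4, -630)))) = Mul(7890, Add(3535, Add(Rational(35, 19), -2520))) = Mul(7890, Add(3535, Rational(-47845, 19))) = Mul(7890, Rational(19320, 19)) = Rational(152434800, 19)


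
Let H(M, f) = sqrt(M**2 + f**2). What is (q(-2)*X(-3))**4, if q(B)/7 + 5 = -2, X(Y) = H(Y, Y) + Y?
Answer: 7938130977 - 5603386572*sqrt(2) ≈ 1.3746e+7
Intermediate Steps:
X(Y) = Y + sqrt(2)*sqrt(Y**2) (X(Y) = sqrt(Y**2 + Y**2) + Y = sqrt(2*Y**2) + Y = sqrt(2)*sqrt(Y**2) + Y = Y + sqrt(2)*sqrt(Y**2))
q(B) = -49 (q(B) = -35 + 7*(-2) = -35 - 14 = -49)
(q(-2)*X(-3))**4 = (-49*(-3 + sqrt(2)*sqrt((-3)**2)))**4 = (-49*(-3 + sqrt(2)*sqrt(9)))**4 = (-49*(-3 + sqrt(2)*3))**4 = (-49*(-3 + 3*sqrt(2)))**4 = (147 - 147*sqrt(2))**4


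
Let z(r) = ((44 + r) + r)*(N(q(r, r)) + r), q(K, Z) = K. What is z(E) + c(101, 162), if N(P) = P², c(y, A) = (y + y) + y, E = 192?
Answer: 15860271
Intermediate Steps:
c(y, A) = 3*y (c(y, A) = 2*y + y = 3*y)
z(r) = (44 + 2*r)*(r + r²) (z(r) = ((44 + r) + r)*(r² + r) = (44 + 2*r)*(r + r²))
z(E) + c(101, 162) = 2*192*(22 + 192² + 23*192) + 3*101 = 2*192*(22 + 36864 + 4416) + 303 = 2*192*41302 + 303 = 15859968 + 303 = 15860271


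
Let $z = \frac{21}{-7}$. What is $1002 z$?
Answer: $-3006$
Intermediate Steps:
$z = -3$ ($z = 21 \left(- \frac{1}{7}\right) = -3$)
$1002 z = 1002 \left(-3\right) = -3006$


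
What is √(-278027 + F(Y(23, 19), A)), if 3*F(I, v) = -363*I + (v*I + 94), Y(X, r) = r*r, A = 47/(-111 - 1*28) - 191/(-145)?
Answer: 2*I*√293906090362335/60465 ≈ 567.06*I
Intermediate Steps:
A = 19734/20155 (A = 47/(-111 - 28) - 191*(-1/145) = 47/(-139) + 191/145 = 47*(-1/139) + 191/145 = -47/139 + 191/145 = 19734/20155 ≈ 0.97911)
Y(X, r) = r²
F(I, v) = 94/3 - 121*I + I*v/3 (F(I, v) = (-363*I + (v*I + 94))/3 = (-363*I + (I*v + 94))/3 = (-363*I + (94 + I*v))/3 = (94 - 363*I + I*v)/3 = 94/3 - 121*I + I*v/3)
√(-278027 + F(Y(23, 19), A)) = √(-278027 + (94/3 - 121*19² + (⅓)*19²*(19734/20155))) = √(-278027 + (94/3 - 121*361 + (⅓)*361*(19734/20155))) = √(-278027 + (94/3 - 43681 + 2374658/20155)) = √(-278027 - 2632153121/60465) = √(-19443055676/60465) = 2*I*√293906090362335/60465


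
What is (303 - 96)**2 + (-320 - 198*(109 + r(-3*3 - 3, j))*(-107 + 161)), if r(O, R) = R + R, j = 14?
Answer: -1422275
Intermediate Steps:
r(O, R) = 2*R
(303 - 96)**2 + (-320 - 198*(109 + r(-3*3 - 3, j))*(-107 + 161)) = (303 - 96)**2 + (-320 - 198*(109 + 2*14)*(-107 + 161)) = 207**2 + (-320 - 198*(109 + 28)*54) = 42849 + (-320 - 27126*54) = 42849 + (-320 - 198*7398) = 42849 + (-320 - 1464804) = 42849 - 1465124 = -1422275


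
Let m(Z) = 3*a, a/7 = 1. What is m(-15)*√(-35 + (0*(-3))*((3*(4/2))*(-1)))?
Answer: 21*I*√35 ≈ 124.24*I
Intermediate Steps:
a = 7 (a = 7*1 = 7)
m(Z) = 21 (m(Z) = 3*7 = 21)
m(-15)*√(-35 + (0*(-3))*((3*(4/2))*(-1))) = 21*√(-35 + (0*(-3))*((3*(4/2))*(-1))) = 21*√(-35 + 0*((3*(4*(½)))*(-1))) = 21*√(-35 + 0*((3*2)*(-1))) = 21*√(-35 + 0*(6*(-1))) = 21*√(-35 + 0*(-6)) = 21*√(-35 + 0) = 21*√(-35) = 21*(I*√35) = 21*I*√35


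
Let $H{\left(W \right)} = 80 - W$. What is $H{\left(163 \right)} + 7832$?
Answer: $7749$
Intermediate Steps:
$H{\left(163 \right)} + 7832 = \left(80 - 163\right) + 7832 = -83 + 7832 = 7749$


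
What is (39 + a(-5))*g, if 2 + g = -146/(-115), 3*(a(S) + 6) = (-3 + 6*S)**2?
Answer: -33264/115 ≈ -289.25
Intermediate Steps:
a(S) = -6 + (-3 + 6*S)**2/3
g = -84/115 (g = -2 - 146/(-115) = -2 - 146*(-1/115) = -2 + 146/115 = -84/115 ≈ -0.73043)
(39 + a(-5))*g = (39 + (-6 + 3*(-1 + 2*(-5))**2))*(-84/115) = (39 + (-6 + 3*(-1 - 10)**2))*(-84/115) = (39 + (-6 + 3*(-11)**2))*(-84/115) = (39 + (-6 + 3*121))*(-84/115) = (39 + (-6 + 363))*(-84/115) = (39 + 357)*(-84/115) = 396*(-84/115) = -33264/115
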